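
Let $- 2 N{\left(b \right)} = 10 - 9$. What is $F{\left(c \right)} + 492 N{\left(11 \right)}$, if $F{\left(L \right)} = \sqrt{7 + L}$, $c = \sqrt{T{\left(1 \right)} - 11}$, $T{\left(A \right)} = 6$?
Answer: $-246 + \sqrt{7 + i \sqrt{5}} \approx -243.32 + 0.41741 i$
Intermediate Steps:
$N{\left(b \right)} = - \frac{1}{2}$ ($N{\left(b \right)} = - \frac{10 - 9}{2} = \left(- \frac{1}{2}\right) 1 = - \frac{1}{2}$)
$c = i \sqrt{5}$ ($c = \sqrt{6 - 11} = \sqrt{-5} = i \sqrt{5} \approx 2.2361 i$)
$F{\left(c \right)} + 492 N{\left(11 \right)} = \sqrt{7 + i \sqrt{5}} + 492 \left(- \frac{1}{2}\right) = \sqrt{7 + i \sqrt{5}} - 246 = -246 + \sqrt{7 + i \sqrt{5}}$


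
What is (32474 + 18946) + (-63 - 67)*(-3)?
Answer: 51810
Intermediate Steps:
(32474 + 18946) + (-63 - 67)*(-3) = 51420 - 130*(-3) = 51420 + 390 = 51810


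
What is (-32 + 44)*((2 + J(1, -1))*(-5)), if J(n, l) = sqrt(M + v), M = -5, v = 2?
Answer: -120 - 60*I*sqrt(3) ≈ -120.0 - 103.92*I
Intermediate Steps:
J(n, l) = I*sqrt(3) (J(n, l) = sqrt(-5 + 2) = sqrt(-3) = I*sqrt(3))
(-32 + 44)*((2 + J(1, -1))*(-5)) = (-32 + 44)*((2 + I*sqrt(3))*(-5)) = 12*(-10 - 5*I*sqrt(3)) = -120 - 60*I*sqrt(3)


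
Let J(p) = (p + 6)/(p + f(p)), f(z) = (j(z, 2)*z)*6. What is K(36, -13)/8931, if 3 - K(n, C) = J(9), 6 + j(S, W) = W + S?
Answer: 274/830583 ≈ 0.00032989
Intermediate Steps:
j(S, W) = -6 + S + W (j(S, W) = -6 + (W + S) = -6 + (S + W) = -6 + S + W)
f(z) = 6*z*(-4 + z) (f(z) = ((-6 + z + 2)*z)*6 = ((-4 + z)*z)*6 = (z*(-4 + z))*6 = 6*z*(-4 + z))
J(p) = (6 + p)/(p + 6*p*(-4 + p)) (J(p) = (p + 6)/(p + 6*p*(-4 + p)) = (6 + p)/(p + 6*p*(-4 + p)))
K(n, C) = 274/93 (K(n, C) = 3 - (6 + 9)/(9*(-23 + 6*9)) = 3 - 15/(9*(-23 + 54)) = 3 - 15/(9*31) = 3 - 1*5/93 = 3 - 5/93 = 274/93)
K(36, -13)/8931 = (274/93)/8931 = (274/93)*(1/8931) = 274/830583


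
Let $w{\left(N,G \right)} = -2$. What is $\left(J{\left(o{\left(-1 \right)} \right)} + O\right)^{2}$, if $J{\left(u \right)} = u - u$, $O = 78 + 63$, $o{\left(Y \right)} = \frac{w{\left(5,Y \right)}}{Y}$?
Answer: $19881$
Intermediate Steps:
$o{\left(Y \right)} = - \frac{2}{Y}$
$O = 141$
$J{\left(u \right)} = 0$
$\left(J{\left(o{\left(-1 \right)} \right)} + O\right)^{2} = \left(0 + 141\right)^{2} = 141^{2} = 19881$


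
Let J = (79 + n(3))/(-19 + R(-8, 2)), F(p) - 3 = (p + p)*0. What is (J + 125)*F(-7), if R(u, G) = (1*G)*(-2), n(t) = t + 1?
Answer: 8376/23 ≈ 364.17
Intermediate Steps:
n(t) = 1 + t
F(p) = 3 (F(p) = 3 + (p + p)*0 = 3 + (2*p)*0 = 3 + 0 = 3)
R(u, G) = -2*G (R(u, G) = G*(-2) = -2*G)
J = -83/23 (J = (79 + (1 + 3))/(-19 - 2*2) = (79 + 4)/(-19 - 4) = 83/(-23) = 83*(-1/23) = -83/23 ≈ -3.6087)
(J + 125)*F(-7) = (-83/23 + 125)*3 = (2792/23)*3 = 8376/23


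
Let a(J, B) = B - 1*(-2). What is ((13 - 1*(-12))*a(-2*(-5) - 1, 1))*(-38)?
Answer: -2850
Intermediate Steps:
a(J, B) = 2 + B (a(J, B) = B + 2 = 2 + B)
((13 - 1*(-12))*a(-2*(-5) - 1, 1))*(-38) = ((13 - 1*(-12))*(2 + 1))*(-38) = ((13 + 12)*3)*(-38) = (25*3)*(-38) = 75*(-38) = -2850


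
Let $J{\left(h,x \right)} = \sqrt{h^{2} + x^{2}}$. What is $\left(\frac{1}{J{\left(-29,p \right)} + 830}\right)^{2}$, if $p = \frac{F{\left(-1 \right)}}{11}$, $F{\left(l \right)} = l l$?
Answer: $\frac{121}{\left(9130 + \sqrt{101762}\right)^{2}} \approx 1.3552 \cdot 10^{-6}$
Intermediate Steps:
$F{\left(l \right)} = l^{2}$
$p = \frac{1}{11}$ ($p = \frac{\left(-1\right)^{2}}{11} = 1 \cdot \frac{1}{11} = \frac{1}{11} \approx 0.090909$)
$\left(\frac{1}{J{\left(-29,p \right)} + 830}\right)^{2} = \left(\frac{1}{\sqrt{\left(-29\right)^{2} + \left(\frac{1}{11}\right)^{2}} + 830}\right)^{2} = \left(\frac{1}{\sqrt{841 + \frac{1}{121}} + 830}\right)^{2} = \left(\frac{1}{\sqrt{\frac{101762}{121}} + 830}\right)^{2} = \left(\frac{1}{\frac{\sqrt{101762}}{11} + 830}\right)^{2} = \left(\frac{1}{830 + \frac{\sqrt{101762}}{11}}\right)^{2} = \frac{1}{\left(830 + \frac{\sqrt{101762}}{11}\right)^{2}}$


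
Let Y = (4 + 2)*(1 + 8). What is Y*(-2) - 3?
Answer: -111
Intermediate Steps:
Y = 54 (Y = 6*9 = 54)
Y*(-2) - 3 = 54*(-2) - 3 = -108 - 3 = -111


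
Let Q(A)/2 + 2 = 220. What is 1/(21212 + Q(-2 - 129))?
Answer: 1/21648 ≈ 4.6194e-5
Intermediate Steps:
Q(A) = 436 (Q(A) = -4 + 2*220 = -4 + 440 = 436)
1/(21212 + Q(-2 - 129)) = 1/(21212 + 436) = 1/21648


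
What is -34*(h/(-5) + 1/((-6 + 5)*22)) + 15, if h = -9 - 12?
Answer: -6944/55 ≈ -126.25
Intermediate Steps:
h = -21
-34*(h/(-5) + 1/((-6 + 5)*22)) + 15 = -34*(-21/(-5) + 1/((-6 + 5)*22)) + 15 = -34*(-21*(-⅕) + (1/22)/(-1)) + 15 = -34*(21/5 - 1*1/22) + 15 = -34*(21/5 - 1/22) + 15 = -34*457/110 + 15 = -7769/55 + 15 = -6944/55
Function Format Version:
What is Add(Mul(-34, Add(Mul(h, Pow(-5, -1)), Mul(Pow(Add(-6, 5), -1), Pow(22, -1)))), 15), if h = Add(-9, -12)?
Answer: Rational(-6944, 55) ≈ -126.25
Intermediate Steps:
h = -21
Add(Mul(-34, Add(Mul(h, Pow(-5, -1)), Mul(Pow(Add(-6, 5), -1), Pow(22, -1)))), 15) = Add(Mul(-34, Add(Mul(-21, Pow(-5, -1)), Mul(Pow(Add(-6, 5), -1), Pow(22, -1)))), 15) = Add(Mul(-34, Add(Mul(-21, Rational(-1, 5)), Mul(Pow(-1, -1), Rational(1, 22)))), 15) = Add(Mul(-34, Add(Rational(21, 5), Mul(-1, Rational(1, 22)))), 15) = Add(Mul(-34, Add(Rational(21, 5), Rational(-1, 22))), 15) = Add(Mul(-34, Rational(457, 110)), 15) = Add(Rational(-7769, 55), 15) = Rational(-6944, 55)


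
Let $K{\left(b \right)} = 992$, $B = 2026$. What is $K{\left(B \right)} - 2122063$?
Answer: $-2121071$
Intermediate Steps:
$K{\left(B \right)} - 2122063 = 992 - 2122063 = -2121071$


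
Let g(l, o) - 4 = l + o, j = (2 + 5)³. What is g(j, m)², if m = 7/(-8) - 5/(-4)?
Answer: 7722841/64 ≈ 1.2067e+5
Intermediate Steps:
m = 3/8 (m = 7*(-⅛) - 5*(-¼) = -7/8 + 5/4 = 3/8 ≈ 0.37500)
j = 343 (j = 7³ = 343)
g(l, o) = 4 + l + o (g(l, o) = 4 + (l + o) = 4 + l + o)
g(j, m)² = (4 + 343 + 3/8)² = (2779/8)² = 7722841/64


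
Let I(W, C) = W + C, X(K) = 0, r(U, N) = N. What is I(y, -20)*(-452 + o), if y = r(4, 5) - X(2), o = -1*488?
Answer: 14100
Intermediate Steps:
o = -488
y = 5 (y = 5 - 1*0 = 5 + 0 = 5)
I(W, C) = C + W
I(y, -20)*(-452 + o) = (-20 + 5)*(-452 - 488) = -15*(-940) = 14100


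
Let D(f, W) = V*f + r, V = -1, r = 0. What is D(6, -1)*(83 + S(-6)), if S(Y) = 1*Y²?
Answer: -714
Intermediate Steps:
S(Y) = Y²
D(f, W) = -f (D(f, W) = -f + 0 = -f)
D(6, -1)*(83 + S(-6)) = (-1*6)*(83 + (-6)²) = -6*(83 + 36) = -6*119 = -714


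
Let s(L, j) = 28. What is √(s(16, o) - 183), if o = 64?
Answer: I*√155 ≈ 12.45*I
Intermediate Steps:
√(s(16, o) - 183) = √(28 - 183) = √(-155) = I*√155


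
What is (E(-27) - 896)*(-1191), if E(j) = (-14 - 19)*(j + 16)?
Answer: 634803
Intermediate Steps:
E(j) = -528 - 33*j (E(j) = -33*(16 + j) = -528 - 33*j)
(E(-27) - 896)*(-1191) = ((-528 - 33*(-27)) - 896)*(-1191) = ((-528 + 891) - 896)*(-1191) = (363 - 896)*(-1191) = -533*(-1191) = 634803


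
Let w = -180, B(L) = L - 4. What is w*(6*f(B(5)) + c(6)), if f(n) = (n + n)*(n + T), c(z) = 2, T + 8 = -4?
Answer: 23400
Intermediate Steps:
T = -12 (T = -8 - 4 = -12)
B(L) = -4 + L
f(n) = 2*n*(-12 + n) (f(n) = (n + n)*(n - 12) = (2*n)*(-12 + n) = 2*n*(-12 + n))
w*(6*f(B(5)) + c(6)) = -180*(6*(2*(-4 + 5)*(-12 + (-4 + 5))) + 2) = -180*(6*(2*1*(-12 + 1)) + 2) = -180*(6*(2*1*(-11)) + 2) = -180*(6*(-22) + 2) = -180*(-132 + 2) = -180*(-130) = 23400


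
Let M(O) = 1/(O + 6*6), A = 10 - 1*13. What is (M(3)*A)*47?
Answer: -47/13 ≈ -3.6154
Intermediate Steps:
A = -3 (A = 10 - 13 = -3)
M(O) = 1/(36 + O) (M(O) = 1/(O + 36) = 1/(36 + O))
(M(3)*A)*47 = (-3/(36 + 3))*47 = (-3/39)*47 = ((1/39)*(-3))*47 = -1/13*47 = -47/13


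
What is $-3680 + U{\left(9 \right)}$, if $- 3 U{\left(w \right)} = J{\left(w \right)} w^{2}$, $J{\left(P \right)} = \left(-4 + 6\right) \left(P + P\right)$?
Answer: $-4652$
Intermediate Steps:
$J{\left(P \right)} = 4 P$ ($J{\left(P \right)} = 2 \cdot 2 P = 4 P$)
$U{\left(w \right)} = - \frac{4 w^{3}}{3}$ ($U{\left(w \right)} = - \frac{4 w w^{2}}{3} = - \frac{4 w^{3}}{3}$)
$-3680 + U{\left(9 \right)} = -3680 - \frac{4 \cdot 9^{3}}{3} = -3680 - 972 = -4652$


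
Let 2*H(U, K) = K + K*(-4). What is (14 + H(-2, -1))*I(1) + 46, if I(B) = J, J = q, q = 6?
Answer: 139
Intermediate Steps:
J = 6
I(B) = 6
H(U, K) = -3*K/2 (H(U, K) = (K + K*(-4))/2 = (K - 4*K)/2 = (-3*K)/2 = -3*K/2)
(14 + H(-2, -1))*I(1) + 46 = (14 - 3/2*(-1))*6 + 46 = (14 + 3/2)*6 + 46 = (31/2)*6 + 46 = 93 + 46 = 139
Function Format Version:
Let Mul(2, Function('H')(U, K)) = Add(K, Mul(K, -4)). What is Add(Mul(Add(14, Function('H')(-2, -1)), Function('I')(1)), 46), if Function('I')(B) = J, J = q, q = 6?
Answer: 139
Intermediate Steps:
J = 6
Function('I')(B) = 6
Function('H')(U, K) = Mul(Rational(-3, 2), K) (Function('H')(U, K) = Mul(Rational(1, 2), Add(K, Mul(K, -4))) = Mul(Rational(1, 2), Add(K, Mul(-4, K))) = Mul(Rational(1, 2), Mul(-3, K)) = Mul(Rational(-3, 2), K))
Add(Mul(Add(14, Function('H')(-2, -1)), Function('I')(1)), 46) = Add(Mul(Add(14, Mul(Rational(-3, 2), -1)), 6), 46) = Add(Mul(Add(14, Rational(3, 2)), 6), 46) = Add(Mul(Rational(31, 2), 6), 46) = Add(93, 46) = 139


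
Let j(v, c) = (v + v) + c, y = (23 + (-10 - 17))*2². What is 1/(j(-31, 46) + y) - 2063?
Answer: -66017/32 ≈ -2063.0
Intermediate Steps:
y = -16 (y = (23 - 27)*4 = -4*4 = -16)
j(v, c) = c + 2*v (j(v, c) = 2*v + c = c + 2*v)
1/(j(-31, 46) + y) - 2063 = 1/((46 + 2*(-31)) - 16) - 2063 = 1/((46 - 62) - 16) - 2063 = 1/(-16 - 16) - 2063 = 1/(-32) - 2063 = -1/32 - 2063 = -66017/32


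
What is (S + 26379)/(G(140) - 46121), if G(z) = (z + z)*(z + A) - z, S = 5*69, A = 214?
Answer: 26724/52859 ≈ 0.50557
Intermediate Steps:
S = 345
G(z) = -z + 2*z*(214 + z) (G(z) = (z + z)*(z + 214) - z = (2*z)*(214 + z) - z = 2*z*(214 + z) - z = -z + 2*z*(214 + z))
(S + 26379)/(G(140) - 46121) = (345 + 26379)/(140*(427 + 2*140) - 46121) = 26724/(140*(427 + 280) - 46121) = 26724/(140*707 - 46121) = 26724/(98980 - 46121) = 26724/52859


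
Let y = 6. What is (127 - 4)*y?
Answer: 738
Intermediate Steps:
(127 - 4)*y = (127 - 4)*6 = 123*6 = 738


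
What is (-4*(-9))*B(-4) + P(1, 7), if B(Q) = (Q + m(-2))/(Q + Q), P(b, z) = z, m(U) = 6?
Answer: -2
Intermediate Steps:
B(Q) = (6 + Q)/(2*Q) (B(Q) = (Q + 6)/(Q + Q) = (6 + Q)/((2*Q)) = (6 + Q)*(1/(2*Q)) = (6 + Q)/(2*Q))
(-4*(-9))*B(-4) + P(1, 7) = (-4*(-9))*((½)*(6 - 4)/(-4)) + 7 = 36*((½)*(-¼)*2) + 7 = 36*(-¼) + 7 = -9 + 7 = -2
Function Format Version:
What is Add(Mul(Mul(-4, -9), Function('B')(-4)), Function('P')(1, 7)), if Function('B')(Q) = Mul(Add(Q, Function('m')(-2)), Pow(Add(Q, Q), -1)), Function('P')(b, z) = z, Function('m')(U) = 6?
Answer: -2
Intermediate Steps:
Function('B')(Q) = Mul(Rational(1, 2), Pow(Q, -1), Add(6, Q)) (Function('B')(Q) = Mul(Add(Q, 6), Pow(Add(Q, Q), -1)) = Mul(Add(6, Q), Pow(Mul(2, Q), -1)) = Mul(Add(6, Q), Mul(Rational(1, 2), Pow(Q, -1))) = Mul(Rational(1, 2), Pow(Q, -1), Add(6, Q)))
Add(Mul(Mul(-4, -9), Function('B')(-4)), Function('P')(1, 7)) = Add(Mul(Mul(-4, -9), Mul(Rational(1, 2), Pow(-4, -1), Add(6, -4))), 7) = Add(Mul(36, Mul(Rational(1, 2), Rational(-1, 4), 2)), 7) = Add(Mul(36, Rational(-1, 4)), 7) = Add(-9, 7) = -2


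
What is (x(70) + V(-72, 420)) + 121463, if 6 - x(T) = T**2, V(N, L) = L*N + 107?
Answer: 86436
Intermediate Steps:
V(N, L) = 107 + L*N
x(T) = 6 - T**2
(x(70) + V(-72, 420)) + 121463 = ((6 - 1*70**2) + (107 + 420*(-72))) + 121463 = ((6 - 1*4900) + (107 - 30240)) + 121463 = ((6 - 4900) - 30133) + 121463 = (-4894 - 30133) + 121463 = -35027 + 121463 = 86436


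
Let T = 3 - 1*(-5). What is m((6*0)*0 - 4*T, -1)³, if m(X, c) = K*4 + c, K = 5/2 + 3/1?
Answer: 9261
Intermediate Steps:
K = 11/2 (K = 5*(½) + 3*1 = 5/2 + 3 = 11/2 ≈ 5.5000)
T = 8 (T = 3 + 5 = 8)
m(X, c) = 22 + c (m(X, c) = (11/2)*4 + c = 22 + c)
m((6*0)*0 - 4*T, -1)³ = (22 - 1)³ = 21³ = 9261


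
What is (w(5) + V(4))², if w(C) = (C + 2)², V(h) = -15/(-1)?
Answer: 4096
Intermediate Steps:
V(h) = 15 (V(h) = -15*(-1) = 15)
w(C) = (2 + C)²
(w(5) + V(4))² = ((2 + 5)² + 15)² = (7² + 15)² = (49 + 15)² = 64² = 4096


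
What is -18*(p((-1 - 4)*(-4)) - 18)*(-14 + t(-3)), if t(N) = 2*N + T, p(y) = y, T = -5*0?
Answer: 720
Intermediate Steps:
T = 0
t(N) = 2*N (t(N) = 2*N + 0 = 2*N)
-18*(p((-1 - 4)*(-4)) - 18)*(-14 + t(-3)) = -18*((-1 - 4)*(-4) - 18)*(-14 + 2*(-3)) = -18*(-5*(-4) - 18)*(-14 - 6) = -18*(20 - 18)*(-20) = -36*(-20) = -18*(-40) = 720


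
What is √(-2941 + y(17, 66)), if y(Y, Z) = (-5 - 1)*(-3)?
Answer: I*√2923 ≈ 54.065*I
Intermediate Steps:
y(Y, Z) = 18 (y(Y, Z) = -6*(-3) = 18)
√(-2941 + y(17, 66)) = √(-2941 + 18) = √(-2923) = I*√2923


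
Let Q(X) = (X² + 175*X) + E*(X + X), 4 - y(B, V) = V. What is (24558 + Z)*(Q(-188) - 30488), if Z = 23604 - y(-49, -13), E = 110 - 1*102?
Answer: -1494998540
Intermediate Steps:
E = 8 (E = 110 - 102 = 8)
y(B, V) = 4 - V
Z = 23587 (Z = 23604 - (4 - 1*(-13)) = 23604 - (4 + 13) = 23604 - 1*17 = 23604 - 17 = 23587)
Q(X) = X² + 191*X (Q(X) = (X² + 175*X) + 8*(X + X) = (X² + 175*X) + 8*(2*X) = (X² + 175*X) + 16*X = X² + 191*X)
(24558 + Z)*(Q(-188) - 30488) = (24558 + 23587)*(-188*(191 - 188) - 30488) = 48145*(-188*3 - 30488) = 48145*(-564 - 30488) = 48145*(-31052) = -1494998540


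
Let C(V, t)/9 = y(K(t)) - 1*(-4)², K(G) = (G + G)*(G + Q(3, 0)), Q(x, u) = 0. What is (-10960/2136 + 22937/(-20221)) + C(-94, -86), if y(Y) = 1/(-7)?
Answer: -5727578762/37793049 ≈ -151.55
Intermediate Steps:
K(G) = 2*G² (K(G) = (G + G)*(G + 0) = (2*G)*G = 2*G²)
y(Y) = -⅐
C(V, t) = -1017/7 (C(V, t) = 9*(-⅐ - 1*(-4)²) = 9*(-⅐ - 1*16) = 9*(-⅐ - 16) = 9*(-113/7) = -1017/7)
(-10960/2136 + 22937/(-20221)) + C(-94, -86) = (-10960/2136 + 22937/(-20221)) - 1017/7 = (-10960*1/2136 + 22937*(-1/20221)) - 1017/7 = (-1370/267 - 22937/20221) - 1017/7 = -33826949/5399007 - 1017/7 = -5727578762/37793049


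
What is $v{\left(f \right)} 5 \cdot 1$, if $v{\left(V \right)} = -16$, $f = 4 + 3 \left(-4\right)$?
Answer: $-80$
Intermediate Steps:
$f = -8$ ($f = 4 - 12 = -8$)
$v{\left(f \right)} 5 \cdot 1 = - 16 \cdot 5 \cdot 1 = \left(-16\right) 5 = -80$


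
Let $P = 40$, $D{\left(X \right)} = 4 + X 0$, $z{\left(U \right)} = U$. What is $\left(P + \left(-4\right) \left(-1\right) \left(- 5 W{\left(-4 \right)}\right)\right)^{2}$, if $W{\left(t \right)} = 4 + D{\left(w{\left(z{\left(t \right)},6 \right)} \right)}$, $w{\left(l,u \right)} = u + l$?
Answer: $14400$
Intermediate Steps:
$w{\left(l,u \right)} = l + u$
$D{\left(X \right)} = 4$ ($D{\left(X \right)} = 4 + 0 = 4$)
$W{\left(t \right)} = 8$ ($W{\left(t \right)} = 4 + 4 = 8$)
$\left(P + \left(-4\right) \left(-1\right) \left(- 5 W{\left(-4 \right)}\right)\right)^{2} = \left(40 + \left(-4\right) \left(-1\right) \left(\left(-5\right) 8\right)\right)^{2} = \left(40 + 4 \left(-40\right)\right)^{2} = \left(40 - 160\right)^{2} = \left(-120\right)^{2} = 14400$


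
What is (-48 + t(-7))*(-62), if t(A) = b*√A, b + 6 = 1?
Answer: 2976 + 310*I*√7 ≈ 2976.0 + 820.18*I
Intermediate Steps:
b = -5 (b = -6 + 1 = -5)
t(A) = -5*√A
(-48 + t(-7))*(-62) = (-48 - 5*I*√7)*(-62) = 2976 + 310*I*√7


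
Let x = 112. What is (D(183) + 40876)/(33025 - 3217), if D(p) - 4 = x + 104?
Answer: 5137/3726 ≈ 1.3787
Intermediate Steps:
D(p) = 220 (D(p) = 4 + (112 + 104) = 4 + 216 = 220)
(D(183) + 40876)/(33025 - 3217) = (220 + 40876)/(33025 - 3217) = 41096/29808 = 41096*(1/29808) = 5137/3726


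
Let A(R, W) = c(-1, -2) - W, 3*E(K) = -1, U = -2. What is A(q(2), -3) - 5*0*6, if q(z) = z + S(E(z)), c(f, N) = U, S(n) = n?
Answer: 1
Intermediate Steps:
E(K) = -⅓ (E(K) = (⅓)*(-1) = -⅓)
c(f, N) = -2
q(z) = -⅓ + z (q(z) = z - ⅓ = -⅓ + z)
A(R, W) = -2 - W
A(q(2), -3) - 5*0*6 = (-2 - 1*(-3)) - 5*0*6 = (-2 + 3) + 0*6 = 1 + 0 = 1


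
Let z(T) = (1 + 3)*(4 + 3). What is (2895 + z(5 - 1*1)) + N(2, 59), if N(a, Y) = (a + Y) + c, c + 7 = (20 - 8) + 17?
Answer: 3006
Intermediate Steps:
c = 22 (c = -7 + ((20 - 8) + 17) = -7 + (12 + 17) = -7 + 29 = 22)
N(a, Y) = 22 + Y + a (N(a, Y) = (a + Y) + 22 = (Y + a) + 22 = 22 + Y + a)
z(T) = 28 (z(T) = 4*7 = 28)
(2895 + z(5 - 1*1)) + N(2, 59) = (2895 + 28) + (22 + 59 + 2) = 2923 + 83 = 3006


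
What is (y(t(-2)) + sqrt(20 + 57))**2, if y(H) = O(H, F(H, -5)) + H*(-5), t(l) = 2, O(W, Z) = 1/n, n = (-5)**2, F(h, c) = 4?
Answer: 110126/625 - 498*sqrt(77)/25 ≈ 1.4043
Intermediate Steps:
n = 25
O(W, Z) = 1/25
y(H) = 1/25 - 5*H (y(H) = 1/25 + H*(-5) = 1/25 - 5*H)
(y(t(-2)) + sqrt(20 + 57))**2 = ((1/25 - 5*2) + sqrt(20 + 57))**2 = ((1/25 - 10) + sqrt(77))**2 = (-249/25 + sqrt(77))**2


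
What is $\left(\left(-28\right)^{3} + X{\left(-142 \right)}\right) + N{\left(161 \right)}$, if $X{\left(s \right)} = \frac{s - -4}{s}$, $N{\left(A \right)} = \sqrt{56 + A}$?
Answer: $- \frac{1558523}{71} + \sqrt{217} \approx -21936.0$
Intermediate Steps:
$X{\left(s \right)} = \frac{4 + s}{s}$ ($X{\left(s \right)} = \frac{s + 4}{s} = \frac{4 + s}{s}$)
$\left(\left(-28\right)^{3} + X{\left(-142 \right)}\right) + N{\left(161 \right)} = \left(\left(-28\right)^{3} + \frac{4 - 142}{-142}\right) + \sqrt{56 + 161} = \left(-21952 - - \frac{69}{71}\right) + \sqrt{217} = \left(-21952 + \frac{69}{71}\right) + \sqrt{217} = - \frac{1558523}{71} + \sqrt{217}$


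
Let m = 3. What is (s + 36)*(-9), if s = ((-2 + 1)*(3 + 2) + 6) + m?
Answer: -360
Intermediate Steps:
s = 4 (s = ((-2 + 1)*(3 + 2) + 6) + 3 = (-1*5 + 6) + 3 = (-5 + 6) + 3 = 1 + 3 = 4)
(s + 36)*(-9) = (4 + 36)*(-9) = 40*(-9) = -360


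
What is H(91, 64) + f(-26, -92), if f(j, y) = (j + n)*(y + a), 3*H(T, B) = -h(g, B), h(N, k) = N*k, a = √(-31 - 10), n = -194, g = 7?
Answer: 60272/3 - 220*I*√41 ≈ 20091.0 - 1408.7*I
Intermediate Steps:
a = I*√41 (a = √(-41) = I*√41 ≈ 6.4031*I)
H(T, B) = -7*B/3 (H(T, B) = (-7*B)/3 = -7*B/3)
f(j, y) = (-194 + j)*(y + I*√41) (f(j, y) = (j - 194)*(y + I*√41) = (-194 + j)*(y + I*√41))
H(91, 64) + f(-26, -92) = -7/3*64 + (-194*(-92) - 26*(-92) - 194*I*√41 + I*(-26)*√41) = -448/3 + (17848 + 2392 - 194*I*√41 - 26*I*√41) = -448/3 + (20240 - 220*I*√41) = 60272/3 - 220*I*√41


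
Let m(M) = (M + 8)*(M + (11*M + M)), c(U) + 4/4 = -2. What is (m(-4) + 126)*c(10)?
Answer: 246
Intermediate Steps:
c(U) = -3 (c(U) = -1 - 2 = -3)
m(M) = 13*M*(8 + M) (m(M) = (8 + M)*(M + 12*M) = (8 + M)*(13*M) = 13*M*(8 + M))
(m(-4) + 126)*c(10) = (13*(-4)*(8 - 4) + 126)*(-3) = (13*(-4)*4 + 126)*(-3) = (-208 + 126)*(-3) = -82*(-3) = 246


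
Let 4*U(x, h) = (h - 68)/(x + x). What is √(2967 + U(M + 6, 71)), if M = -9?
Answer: √47470/4 ≈ 54.469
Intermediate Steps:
U(x, h) = (-68 + h)/(8*x) (U(x, h) = ((h - 68)/(x + x))/4 = ((-68 + h)/((2*x)))/4 = ((-68 + h)*(1/(2*x)))/4 = ((-68 + h)/(2*x))/4 = (-68 + h)/(8*x))
√(2967 + U(M + 6, 71)) = √(2967 + (-68 + 71)/(8*(-9 + 6))) = √(2967 + (⅛)*3/(-3)) = √(2967 + (⅛)*(-⅓)*3) = √(2967 - ⅛) = √(23735/8) = √47470/4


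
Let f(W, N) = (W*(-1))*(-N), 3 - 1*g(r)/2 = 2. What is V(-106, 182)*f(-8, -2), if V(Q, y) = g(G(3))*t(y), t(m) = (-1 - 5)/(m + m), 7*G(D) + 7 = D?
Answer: -48/91 ≈ -0.52747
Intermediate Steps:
G(D) = -1 + D/7
g(r) = 2 (g(r) = 6 - 2*2 = 6 - 4 = 2)
f(W, N) = N*W (f(W, N) = (-W)*(-N) = N*W)
t(m) = -3/m (t(m) = -6*1/(2*m) = -3/m)
V(Q, y) = -6/y (V(Q, y) = 2*(-3/y) = -6/y)
V(-106, 182)*f(-8, -2) = (-6/182)*(-2*(-8)) = -6*1/182*16 = -3/91*16 = -48/91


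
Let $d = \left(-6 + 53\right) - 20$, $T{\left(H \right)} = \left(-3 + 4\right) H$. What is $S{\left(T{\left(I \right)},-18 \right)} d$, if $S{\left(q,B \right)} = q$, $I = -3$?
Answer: $-81$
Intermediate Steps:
$T{\left(H \right)} = H$ ($T{\left(H \right)} = 1 H = H$)
$d = 27$ ($d = 47 - 20 = 27$)
$S{\left(T{\left(I \right)},-18 \right)} d = \left(-3\right) 27 = -81$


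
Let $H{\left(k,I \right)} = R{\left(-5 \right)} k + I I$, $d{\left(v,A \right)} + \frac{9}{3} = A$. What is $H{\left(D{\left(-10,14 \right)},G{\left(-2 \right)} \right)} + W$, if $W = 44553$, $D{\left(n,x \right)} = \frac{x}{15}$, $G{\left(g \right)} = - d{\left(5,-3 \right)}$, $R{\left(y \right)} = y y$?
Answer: $\frac{133837}{3} \approx 44612.0$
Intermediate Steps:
$d{\left(v,A \right)} = -3 + A$
$R{\left(y \right)} = y^{2}$
$G{\left(g \right)} = 6$ ($G{\left(g \right)} = - (-3 - 3) = \left(-1\right) \left(-6\right) = 6$)
$D{\left(n,x \right)} = \frac{x}{15}$ ($D{\left(n,x \right)} = x \frac{1}{15} = \frac{x}{15}$)
$H{\left(k,I \right)} = I^{2} + 25 k$ ($H{\left(k,I \right)} = \left(-5\right)^{2} k + I I = 25 k + I^{2} = I^{2} + 25 k$)
$H{\left(D{\left(-10,14 \right)},G{\left(-2 \right)} \right)} + W = \left(6^{2} + 25 \cdot \frac{1}{15} \cdot 14\right) + 44553 = \left(36 + 25 \cdot \frac{14}{15}\right) + 44553 = \left(36 + \frac{70}{3}\right) + 44553 = \frac{178}{3} + 44553 = \frac{133837}{3}$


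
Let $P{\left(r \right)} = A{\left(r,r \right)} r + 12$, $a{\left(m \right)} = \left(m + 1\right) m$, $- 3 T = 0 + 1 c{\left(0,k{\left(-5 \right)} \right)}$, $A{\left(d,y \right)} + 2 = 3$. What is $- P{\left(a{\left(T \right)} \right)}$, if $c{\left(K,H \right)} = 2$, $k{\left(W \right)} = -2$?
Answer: $- \frac{106}{9} \approx -11.778$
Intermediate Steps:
$A{\left(d,y \right)} = 1$ ($A{\left(d,y \right)} = -2 + 3 = 1$)
$T = - \frac{2}{3}$ ($T = - \frac{0 + 1 \cdot 2}{3} = - \frac{0 + 2}{3} = \left(- \frac{1}{3}\right) 2 = - \frac{2}{3} \approx -0.66667$)
$a{\left(m \right)} = m \left(1 + m\right)$ ($a{\left(m \right)} = \left(1 + m\right) m = m \left(1 + m\right)$)
$P{\left(r \right)} = 12 + r$ ($P{\left(r \right)} = 1 r + 12 = r + 12 = 12 + r$)
$- P{\left(a{\left(T \right)} \right)} = - (12 - \frac{2 \left(1 - \frac{2}{3}\right)}{3}) = - (12 - \frac{2}{9}) = \left(-1\right) \frac{106}{9} = - \frac{106}{9}$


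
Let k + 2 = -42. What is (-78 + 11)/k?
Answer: 67/44 ≈ 1.5227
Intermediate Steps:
k = -44 (k = -2 - 42 = -44)
(-78 + 11)/k = (-78 + 11)/(-44) = -67*(-1/44) = 67/44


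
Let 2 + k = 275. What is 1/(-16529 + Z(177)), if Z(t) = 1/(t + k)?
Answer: -450/7438049 ≈ -6.0500e-5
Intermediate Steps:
k = 273 (k = -2 + 275 = 273)
Z(t) = 1/(273 + t) (Z(t) = 1/(t + 273) = 1/(273 + t))
1/(-16529 + Z(177)) = 1/(-16529 + 1/(273 + 177)) = 1/(-16529 + 1/450) = 1/(-7438049/450) = -450/7438049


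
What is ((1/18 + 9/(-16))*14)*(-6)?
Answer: 511/12 ≈ 42.583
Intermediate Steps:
((1/18 + 9/(-16))*14)*(-6) = ((1*(1/18) + 9*(-1/16))*14)*(-6) = ((1/18 - 9/16)*14)*(-6) = -73/144*14*(-6) = -511/72*(-6) = 511/12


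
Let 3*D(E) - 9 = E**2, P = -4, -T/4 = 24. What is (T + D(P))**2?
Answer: 69169/9 ≈ 7685.4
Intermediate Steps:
T = -96 (T = -4*24 = -96)
D(E) = 3 + E**2/3
(T + D(P))**2 = (-96 + (3 + (1/3)*(-4)**2))**2 = (-96 + (3 + (1/3)*16))**2 = (-96 + (3 + 16/3))**2 = (-96 + 25/3)**2 = (-263/3)**2 = 69169/9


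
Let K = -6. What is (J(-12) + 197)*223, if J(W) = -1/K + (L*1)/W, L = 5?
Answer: 175501/4 ≈ 43875.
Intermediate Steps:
J(W) = ⅙ + 5/W (J(W) = -1/(-6) + (5*1)/W = -1*(-⅙) + 5/W = ⅙ + 5/W)
(J(-12) + 197)*223 = ((⅙)*(30 - 12)/(-12) + 197)*223 = ((⅙)*(-1/12)*18 + 197)*223 = (-¼ + 197)*223 = (787/4)*223 = 175501/4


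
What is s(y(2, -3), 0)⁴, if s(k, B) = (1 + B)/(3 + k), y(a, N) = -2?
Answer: 1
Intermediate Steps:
s(k, B) = (1 + B)/(3 + k)
s(y(2, -3), 0)⁴ = ((1 + 0)/(3 - 2))⁴ = (1/1)⁴ = (1*1)⁴ = 1⁴ = 1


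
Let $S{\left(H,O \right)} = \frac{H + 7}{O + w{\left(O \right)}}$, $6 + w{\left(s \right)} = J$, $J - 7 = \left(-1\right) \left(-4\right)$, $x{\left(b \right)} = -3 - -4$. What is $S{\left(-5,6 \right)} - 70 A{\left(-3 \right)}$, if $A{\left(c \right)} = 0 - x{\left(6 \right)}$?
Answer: $\frac{772}{11} \approx 70.182$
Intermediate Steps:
$x{\left(b \right)} = 1$ ($x{\left(b \right)} = -3 + 4 = 1$)
$J = 11$ ($J = 7 - -4 = 7 + 4 = 11$)
$w{\left(s \right)} = 5$ ($w{\left(s \right)} = -6 + 11 = 5$)
$A{\left(c \right)} = -1$ ($A{\left(c \right)} = 0 - 1 = -1$)
$S{\left(H,O \right)} = \frac{7 + H}{5 + O}$ ($S{\left(H,O \right)} = \frac{H + 7}{O + 5} = \frac{7 + H}{5 + O}$)
$S{\left(-5,6 \right)} - 70 A{\left(-3 \right)} = \frac{7 - 5}{5 + 6} - -70 = \frac{1}{11} \cdot 2 + 70 = \frac{2}{11} + 70 = \frac{772}{11}$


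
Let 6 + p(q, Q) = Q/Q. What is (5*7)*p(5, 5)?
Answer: -175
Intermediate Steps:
p(q, Q) = -5 (p(q, Q) = -6 + Q/Q = -6 + 1 = -5)
(5*7)*p(5, 5) = (5*7)*(-5) = 35*(-5) = -175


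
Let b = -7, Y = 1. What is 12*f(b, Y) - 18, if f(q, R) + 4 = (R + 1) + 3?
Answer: -6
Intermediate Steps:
f(q, R) = R (f(q, R) = -4 + ((R + 1) + 3) = -4 + ((1 + R) + 3) = -4 + (4 + R) = R)
12*f(b, Y) - 18 = 12*1 - 18 = 12 - 18 = -6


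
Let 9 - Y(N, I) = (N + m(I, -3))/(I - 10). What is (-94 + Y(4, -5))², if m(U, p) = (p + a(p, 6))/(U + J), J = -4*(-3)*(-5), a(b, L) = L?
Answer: 6825733924/950625 ≈ 7180.3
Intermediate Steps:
J = -60 (J = 12*(-5) = -60)
m(U, p) = (6 + p)/(-60 + U) (m(U, p) = (p + 6)/(U - 60) = (6 + p)/(-60 + U))
Y(N, I) = 9 - (N + 3/(-60 + I))/(-10 + I) (Y(N, I) = 9 - (N + (6 - 3)/(-60 + I))/(I - 10) = 9 - (N + 3/(-60 + I))/(-10 + I))
(-94 + Y(4, -5))² = (-94 + (-3 - (-60 - 5)*(90 + 4 - 9*(-5)))/((-60 - 5)*(-10 - 5)))² = (-94 + (-3 - 1*(-65)*(90 + 4 + 45))/(-65*(-15)))² = (-94 - 1/65*(-1/15)*(-3 - 1*(-65)*139))² = (-94 - 1/65*(-1/15)*(-3 + 9035))² = (-94 - 1/65*(-1/15)*9032)² = (-94 + 9032/975)² = (-82618/975)² = 6825733924/950625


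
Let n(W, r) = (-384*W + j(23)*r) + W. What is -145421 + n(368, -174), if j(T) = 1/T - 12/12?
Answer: -6582567/23 ≈ -2.8620e+5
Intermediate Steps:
j(T) = -1 + 1/T (j(T) = 1/T - 12*1/12 = 1/T - 1 = -1 + 1/T)
n(W, r) = -383*W - 22*r/23 (n(W, r) = (-384*W + ((1 - 1*23)/23)*r) + W = (-384*W + ((1 - 23)/23)*r) + W = (-384*W + ((1/23)*(-22))*r) + W = (-384*W - 22*r/23) + W = -383*W - 22*r/23)
-145421 + n(368, -174) = -145421 + (-383*368 - 22/23*(-174)) = -145421 + (-140944 + 3828/23) = -145421 - 3237884/23 = -6582567/23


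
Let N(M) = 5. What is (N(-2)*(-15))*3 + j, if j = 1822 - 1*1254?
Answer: 343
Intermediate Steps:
j = 568 (j = 1822 - 1254 = 568)
(N(-2)*(-15))*3 + j = (5*(-15))*3 + 568 = -75*3 + 568 = -225 + 568 = 343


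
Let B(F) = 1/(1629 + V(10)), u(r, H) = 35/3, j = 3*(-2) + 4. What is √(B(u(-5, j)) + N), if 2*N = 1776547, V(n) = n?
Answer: √9544751033730/3278 ≈ 942.48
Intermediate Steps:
j = -2 (j = -6 + 4 = -2)
N = 1776547/2 (N = (½)*1776547 = 1776547/2 ≈ 8.8827e+5)
u(r, H) = 35/3 (u(r, H) = 35*(⅓) = 35/3)
B(F) = 1/1639 (B(F) = 1/(1629 + 10) = 1/1639)
√(B(u(-5, j)) + N) = √(1/1639 + 1776547/2) = √(2911760535/3278) = √9544751033730/3278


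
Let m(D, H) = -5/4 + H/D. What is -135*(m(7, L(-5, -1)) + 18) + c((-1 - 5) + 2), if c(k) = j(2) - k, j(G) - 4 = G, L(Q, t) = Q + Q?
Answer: -57635/28 ≈ -2058.4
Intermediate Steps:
L(Q, t) = 2*Q
m(D, H) = -5/4 + H/D (m(D, H) = -5*1/4 + H/D = -5/4 + H/D)
j(G) = 4 + G
c(k) = 6 - k (c(k) = (4 + 2) - k = 6 - k)
-135*(m(7, L(-5, -1)) + 18) + c((-1 - 5) + 2) = -135*((-5/4 + (2*(-5))/7) + 18) + (6 - ((-1 - 5) + 2)) = -135*((-5/4 - 10*1/7) + 18) + (6 - (-6 + 2)) = -135*((-5/4 - 10/7) + 18) + (6 - 1*(-4)) = -135*(-75/28 + 18) + (6 + 4) = -135*429/28 + 10 = -57915/28 + 10 = -57635/28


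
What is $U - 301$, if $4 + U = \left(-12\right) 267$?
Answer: $-3509$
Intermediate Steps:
$U = -3208$ ($U = -4 - 3204 = -3208$)
$U - 301 = -3208 - 301 = -3509$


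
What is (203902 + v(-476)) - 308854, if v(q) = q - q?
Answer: -104952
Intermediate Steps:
v(q) = 0
(203902 + v(-476)) - 308854 = (203902 + 0) - 308854 = 203902 - 308854 = -104952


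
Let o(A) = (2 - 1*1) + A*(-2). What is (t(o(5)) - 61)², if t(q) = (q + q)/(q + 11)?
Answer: 4900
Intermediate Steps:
o(A) = 1 - 2*A (o(A) = (2 - 1) - 2*A = 1 - 2*A)
t(q) = 2*q/(11 + q) (t(q) = (2*q)/(11 + q) = 2*q/(11 + q))
(t(o(5)) - 61)² = (2*(1 - 2*5)/(11 + (1 - 2*5)) - 61)² = (2*(1 - 10)/(11 + (1 - 10)) - 61)² = (2*(-9)/(11 - 9) - 61)² = (2*(-9)/2 - 61)² = (2*(-9)*(½) - 61)² = (-9 - 61)² = (-70)² = 4900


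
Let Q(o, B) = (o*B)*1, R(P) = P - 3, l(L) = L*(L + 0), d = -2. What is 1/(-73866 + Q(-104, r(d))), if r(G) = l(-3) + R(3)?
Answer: -1/74802 ≈ -1.3369e-5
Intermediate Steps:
l(L) = L² (l(L) = L*L = L²)
R(P) = -3 + P
r(G) = 9 (r(G) = (-3)² + (-3 + 3) = 9 + 0 = 9)
Q(o, B) = B*o (Q(o, B) = (B*o)*1 = B*o)
1/(-73866 + Q(-104, r(d))) = 1/(-73866 + 9*(-104)) = 1/(-73866 - 936) = 1/(-74802) = -1/74802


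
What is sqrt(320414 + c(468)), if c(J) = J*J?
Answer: sqrt(539438) ≈ 734.46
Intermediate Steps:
c(J) = J**2
sqrt(320414 + c(468)) = sqrt(320414 + 468**2) = sqrt(320414 + 219024) = sqrt(539438)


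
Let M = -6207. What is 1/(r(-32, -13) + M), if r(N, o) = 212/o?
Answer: -13/80903 ≈ -0.00016069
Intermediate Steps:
1/(r(-32, -13) + M) = 1/(212/(-13) - 6207) = 1/(212*(-1/13) - 6207) = 1/(-212/13 - 6207) = 1/(-80903/13) = -13/80903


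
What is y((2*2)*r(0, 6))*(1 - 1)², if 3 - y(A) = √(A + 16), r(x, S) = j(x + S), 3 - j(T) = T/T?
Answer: 0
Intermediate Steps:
j(T) = 2 (j(T) = 3 - T/T = 3 - 1*1 = 3 - 1 = 2)
r(x, S) = 2
y(A) = 3 - √(16 + A) (y(A) = 3 - √(A + 16) = 3 - √(16 + A))
y((2*2)*r(0, 6))*(1 - 1)² = (3 - √(16 + (2*2)*2))*(1 - 1)² = (3 - √(16 + 4*2))*0² = (3 - √(16 + 8))*0 = (3 - √24)*0 = (3 - 2*√6)*0 = 0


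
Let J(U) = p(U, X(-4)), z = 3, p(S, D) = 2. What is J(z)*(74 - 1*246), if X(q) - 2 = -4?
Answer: -344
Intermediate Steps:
X(q) = -2 (X(q) = 2 - 4 = -2)
J(U) = 2
J(z)*(74 - 1*246) = 2*(74 - 1*246) = 2*(74 - 246) = 2*(-172) = -344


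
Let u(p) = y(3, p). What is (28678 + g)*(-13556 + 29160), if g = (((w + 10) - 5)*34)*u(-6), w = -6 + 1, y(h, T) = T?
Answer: 447491512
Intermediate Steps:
u(p) = p
w = -5
g = 0 (g = (((-5 + 10) - 5)*34)*(-6) = ((5 - 5)*34)*(-6) = (0*34)*(-6) = 0*(-6) = 0)
(28678 + g)*(-13556 + 29160) = (28678 + 0)*(-13556 + 29160) = 28678*15604 = 447491512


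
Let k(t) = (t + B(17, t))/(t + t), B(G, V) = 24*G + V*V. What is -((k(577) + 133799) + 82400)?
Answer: -124913780/577 ≈ -2.1649e+5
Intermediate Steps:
B(G, V) = V**2 + 24*G (B(G, V) = 24*G + V**2 = V**2 + 24*G)
k(t) = (408 + t + t**2)/(2*t) (k(t) = (t + (t**2 + 24*17))/(t + t) = (t + (t**2 + 408))/((2*t)) = (t + (408 + t**2))*(1/(2*t)) = (408 + t + t**2)*(1/(2*t)) = (408 + t + t**2)/(2*t))
-((k(577) + 133799) + 82400) = -(((1/2)*(408 + 577 + 577**2)/577 + 133799) + 82400) = -(((1/2)*(1/577)*(408 + 577 + 332929) + 133799) + 82400) = -(((1/2)*(1/577)*333914 + 133799) + 82400) = -((166957/577 + 133799) + 82400) = -(77368980/577 + 82400) = -1*124913780/577 = -124913780/577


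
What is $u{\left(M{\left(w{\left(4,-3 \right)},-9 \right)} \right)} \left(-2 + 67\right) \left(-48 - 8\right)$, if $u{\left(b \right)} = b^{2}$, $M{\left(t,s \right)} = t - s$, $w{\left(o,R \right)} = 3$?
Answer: $-524160$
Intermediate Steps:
$u{\left(M{\left(w{\left(4,-3 \right)},-9 \right)} \right)} \left(-2 + 67\right) \left(-48 - 8\right) = \left(3 - -9\right)^{2} \left(-2 + 67\right) \left(-48 - 8\right) = \left(3 + 9\right)^{2} \cdot 65 \left(-56\right) = 12^{2} \left(-3640\right) = 144 \left(-3640\right) = -524160$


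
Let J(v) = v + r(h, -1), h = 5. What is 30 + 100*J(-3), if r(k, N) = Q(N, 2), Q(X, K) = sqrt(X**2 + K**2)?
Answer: -270 + 100*sqrt(5) ≈ -46.393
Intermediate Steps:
Q(X, K) = sqrt(K**2 + X**2)
r(k, N) = sqrt(4 + N**2) (r(k, N) = sqrt(2**2 + N**2) = sqrt(4 + N**2))
J(v) = v + sqrt(5) (J(v) = v + sqrt(4 + (-1)**2) = v + sqrt(4 + 1) = v + sqrt(5))
30 + 100*J(-3) = 30 + 100*(-3 + sqrt(5)) = 30 + (-300 + 100*sqrt(5)) = -270 + 100*sqrt(5)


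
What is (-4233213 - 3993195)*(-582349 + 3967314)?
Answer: -27846103155720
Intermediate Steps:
(-4233213 - 3993195)*(-582349 + 3967314) = -8226408*3384965 = -27846103155720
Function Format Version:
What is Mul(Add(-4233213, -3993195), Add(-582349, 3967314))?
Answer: -27846103155720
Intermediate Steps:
Mul(Add(-4233213, -3993195), Add(-582349, 3967314)) = Mul(-8226408, 3384965) = -27846103155720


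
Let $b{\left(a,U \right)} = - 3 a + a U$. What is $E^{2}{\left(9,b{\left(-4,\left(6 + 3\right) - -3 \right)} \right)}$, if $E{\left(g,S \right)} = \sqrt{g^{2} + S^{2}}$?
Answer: $1377$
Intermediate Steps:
$b{\left(a,U \right)} = - 3 a + U a$
$E{\left(g,S \right)} = \sqrt{S^{2} + g^{2}}$
$E^{2}{\left(9,b{\left(-4,\left(6 + 3\right) - -3 \right)} \right)} = \left(\sqrt{\left(- 4 \left(-3 + \left(\left(6 + 3\right) - -3\right)\right)\right)^{2} + 9^{2}}\right)^{2} = \left(\sqrt{\left(- 4 \left(-3 + \left(9 + 3\right)\right)\right)^{2} + 81}\right)^{2} = \left(\sqrt{\left(- 4 \left(-3 + 12\right)\right)^{2} + 81}\right)^{2} = \left(\sqrt{\left(\left(-4\right) 9\right)^{2} + 81}\right)^{2} = \left(\sqrt{\left(-36\right)^{2} + 81}\right)^{2} = \left(\sqrt{1296 + 81}\right)^{2} = \left(\sqrt{1377}\right)^{2} = \left(9 \sqrt{17}\right)^{2} = 1377$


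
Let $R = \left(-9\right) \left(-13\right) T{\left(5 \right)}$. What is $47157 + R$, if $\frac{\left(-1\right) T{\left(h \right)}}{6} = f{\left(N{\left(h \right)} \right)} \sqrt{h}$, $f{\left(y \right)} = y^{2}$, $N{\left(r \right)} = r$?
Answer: $47157 - 17550 \sqrt{5} \approx 7914.0$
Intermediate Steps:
$T{\left(h \right)} = - 6 h^{\frac{5}{2}}$ ($T{\left(h \right)} = - 6 h^{2} \sqrt{h} = - 6 h^{\frac{5}{2}}$)
$R = - 17550 \sqrt{5}$ ($R = \left(-9\right) \left(-13\right) \left(- 6 \cdot 5^{\frac{5}{2}}\right) = 117 \left(- 6 \cdot 25 \sqrt{5}\right) = 117 \left(- 150 \sqrt{5}\right) = - 17550 \sqrt{5} \approx -39243.0$)
$47157 + R = 47157 - 17550 \sqrt{5}$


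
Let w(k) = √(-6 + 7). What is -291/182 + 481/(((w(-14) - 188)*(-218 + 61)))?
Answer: -8455927/5343338 ≈ -1.5825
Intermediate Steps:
w(k) = 1 (w(k) = √1 = 1)
-291/182 + 481/(((w(-14) - 188)*(-218 + 61))) = -291/182 + 481/(((1 - 188)*(-218 + 61))) = -291*1/182 + 481/((-187*(-157))) = -291/182 + 481/29359 = -8455927/5343338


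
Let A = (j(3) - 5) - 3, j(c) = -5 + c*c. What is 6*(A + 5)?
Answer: 6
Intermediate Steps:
j(c) = -5 + c²
A = -4 (A = ((-5 + 3²) - 5) - 3 = ((-5 + 9) - 5) - 3 = (4 - 5) - 3 = -1 - 3 = -4)
6*(A + 5) = 6*(-4 + 5) = 6*1 = 6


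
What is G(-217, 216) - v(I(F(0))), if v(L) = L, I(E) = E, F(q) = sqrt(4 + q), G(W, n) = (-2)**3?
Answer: -10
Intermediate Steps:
G(W, n) = -8
G(-217, 216) - v(I(F(0))) = -8 - sqrt(4 + 0) = -8 - sqrt(4) = -8 - 1*2 = -8 - 2 = -10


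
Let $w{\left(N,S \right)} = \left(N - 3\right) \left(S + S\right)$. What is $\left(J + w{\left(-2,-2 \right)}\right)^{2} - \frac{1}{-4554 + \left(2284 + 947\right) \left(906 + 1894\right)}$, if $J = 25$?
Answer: $\frac{18310548149}{9042246} \approx 2025.0$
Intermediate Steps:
$w{\left(N,S \right)} = 2 S \left(-3 + N\right)$ ($w{\left(N,S \right)} = \left(-3 + N\right) 2 S = 2 S \left(-3 + N\right)$)
$\left(J + w{\left(-2,-2 \right)}\right)^{2} - \frac{1}{-4554 + \left(2284 + 947\right) \left(906 + 1894\right)} = \left(25 + 2 \left(-2\right) \left(-3 - 2\right)\right)^{2} - \frac{1}{-4554 + \left(2284 + 947\right) \left(906 + 1894\right)} = \left(25 + 2 \left(-2\right) \left(-5\right)\right)^{2} - \frac{1}{-4554 + 3231 \cdot 2800} = \left(25 + 20\right)^{2} - \frac{1}{-4554 + 9046800} = 45^{2} - \frac{1}{9042246} = 2025 - \frac{1}{9042246} = \frac{18310548149}{9042246}$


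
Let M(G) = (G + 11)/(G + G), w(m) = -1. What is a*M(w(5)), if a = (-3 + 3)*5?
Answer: 0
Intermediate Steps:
a = 0 (a = 0*5 = 0)
M(G) = (11 + G)/(2*G) (M(G) = (11 + G)/((2*G)) = (11 + G)*(1/(2*G)) = (11 + G)/(2*G))
a*M(w(5)) = 0*((½)*(11 - 1)/(-1)) = 0*((½)*(-1)*10) = 0*(-5) = 0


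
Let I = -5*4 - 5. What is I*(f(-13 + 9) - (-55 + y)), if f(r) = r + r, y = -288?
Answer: -8375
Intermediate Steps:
I = -25 (I = -20 - 5 = -25)
f(r) = 2*r
I*(f(-13 + 9) - (-55 + y)) = -25*(2*(-13 + 9) - (-55 - 288)) = -25*(2*(-4) - 1*(-343)) = -25*(-8 + 343) = -25*335 = -8375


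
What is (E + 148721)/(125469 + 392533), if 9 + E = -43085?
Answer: 105627/518002 ≈ 0.20391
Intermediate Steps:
E = -43094 (E = -9 - 43085 = -43094)
(E + 148721)/(125469 + 392533) = (-43094 + 148721)/(125469 + 392533) = 105627/518002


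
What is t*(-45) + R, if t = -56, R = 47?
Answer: 2567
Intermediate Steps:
t*(-45) + R = -56*(-45) + 47 = 2520 + 47 = 2567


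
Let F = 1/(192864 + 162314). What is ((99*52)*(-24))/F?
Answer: -43882952256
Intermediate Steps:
F = 1/355178 ≈ 2.8155e-6
((99*52)*(-24))/F = ((99*52)*(-24))/(1/355178) = (5148*(-24))*355178 = -123552*355178 = -43882952256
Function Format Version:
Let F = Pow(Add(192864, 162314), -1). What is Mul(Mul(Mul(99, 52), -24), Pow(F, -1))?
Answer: -43882952256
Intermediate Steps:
F = Rational(1, 355178) (F = Pow(355178, -1) = Rational(1, 355178) ≈ 2.8155e-6)
Mul(Mul(Mul(99, 52), -24), Pow(F, -1)) = Mul(Mul(Mul(99, 52), -24), Pow(Rational(1, 355178), -1)) = Mul(Mul(5148, -24), 355178) = Mul(-123552, 355178) = -43882952256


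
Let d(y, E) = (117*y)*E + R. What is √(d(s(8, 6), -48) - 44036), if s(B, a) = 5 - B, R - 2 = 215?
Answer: I*√26971 ≈ 164.23*I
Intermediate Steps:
R = 217 (R = 2 + 215 = 217)
d(y, E) = 217 + 117*E*y (d(y, E) = (117*y)*E + 217 = 117*E*y + 217 = 217 + 117*E*y)
√(d(s(8, 6), -48) - 44036) = √((217 + 117*(-48)*(5 - 1*8)) - 44036) = √((217 + 117*(-48)*(5 - 8)) - 44036) = √((217 + 117*(-48)*(-3)) - 44036) = √((217 + 16848) - 44036) = √(17065 - 44036) = √(-26971) = I*√26971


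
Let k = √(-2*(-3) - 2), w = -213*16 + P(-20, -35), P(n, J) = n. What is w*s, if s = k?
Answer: -6856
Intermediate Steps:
w = -3428 (w = -213*16 - 20 = -3408 - 20 = -3428)
k = 2 (k = √(-1*(-6) - 2) = √(6 - 2) = √4 = 2)
s = 2
w*s = -3428*2 = -6856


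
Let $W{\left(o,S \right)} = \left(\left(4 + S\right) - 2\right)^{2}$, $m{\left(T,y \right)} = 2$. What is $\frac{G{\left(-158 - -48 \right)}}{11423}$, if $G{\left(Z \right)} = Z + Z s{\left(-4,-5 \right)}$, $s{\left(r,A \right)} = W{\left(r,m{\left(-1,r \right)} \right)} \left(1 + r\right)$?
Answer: $\frac{5170}{11423} \approx 0.4526$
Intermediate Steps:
$W{\left(o,S \right)} = \left(2 + S\right)^{2}$ ($W{\left(o,S \right)} = \left(\left(4 + S\right) - 2\right)^{2} = \left(2 + S\right)^{2}$)
$s{\left(r,A \right)} = 16 + 16 r$ ($s{\left(r,A \right)} = \left(2 + 2\right)^{2} \left(1 + r\right) = 4^{2} \left(1 + r\right) = 16 \left(1 + r\right) = 16 + 16 r$)
$G{\left(Z \right)} = - 47 Z$ ($G{\left(Z \right)} = Z + Z \left(16 + 16 \left(-4\right)\right) = Z + Z \left(16 - 64\right) = Z + Z \left(-48\right) = Z - 48 Z = - 47 Z$)
$\frac{G{\left(-158 - -48 \right)}}{11423} = \frac{\left(-47\right) \left(-158 - -48\right)}{11423} = - 47 \left(-158 + 48\right) \frac{1}{11423} = \left(-47\right) \left(-110\right) \frac{1}{11423} = 5170 \cdot \frac{1}{11423} = \frac{5170}{11423}$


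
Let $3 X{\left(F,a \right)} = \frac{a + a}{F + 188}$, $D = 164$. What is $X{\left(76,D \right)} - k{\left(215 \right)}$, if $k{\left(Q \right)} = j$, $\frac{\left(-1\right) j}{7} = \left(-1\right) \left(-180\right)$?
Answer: $\frac{124781}{99} \approx 1260.4$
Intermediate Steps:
$X{\left(F,a \right)} = \frac{2 a}{3 \left(188 + F\right)}$ ($X{\left(F,a \right)} = \frac{\left(a + a\right) \frac{1}{F + 188}}{3} = \frac{2 a \frac{1}{188 + F}}{3} = \frac{2 a}{3 \left(188 + F\right)}$)
$j = -1260$ ($j = - 7 \left(\left(-1\right) \left(-180\right)\right) = \left(-7\right) 180 = -1260$)
$k{\left(Q \right)} = -1260$
$X{\left(76,D \right)} - k{\left(215 \right)} = \frac{2}{3} \cdot 164 \frac{1}{188 + 76} - -1260 = \frac{2}{3} \cdot 164 \cdot \frac{1}{264} + 1260 = \frac{41}{99} + 1260 = \frac{124781}{99}$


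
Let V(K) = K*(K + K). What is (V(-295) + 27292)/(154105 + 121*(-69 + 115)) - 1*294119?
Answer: -46962073507/159671 ≈ -2.9412e+5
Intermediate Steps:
V(K) = 2*K² (V(K) = K*(2*K) = 2*K²)
(V(-295) + 27292)/(154105 + 121*(-69 + 115)) - 1*294119 = (2*(-295)² + 27292)/(154105 + 121*(-69 + 115)) - 1*294119 = (2*87025 + 27292)/(154105 + 121*46) - 294119 = (174050 + 27292)/(154105 + 5566) - 294119 = 201342/159671 - 294119 = -46962073507/159671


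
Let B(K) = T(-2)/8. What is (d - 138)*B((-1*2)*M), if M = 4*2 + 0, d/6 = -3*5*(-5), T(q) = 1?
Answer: 39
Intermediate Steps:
d = 450 (d = 6*(-3*5*(-5)) = 6*(-15*(-5)) = 6*75 = 450)
M = 8 (M = 8 + 0 = 8)
B(K) = ⅛ (B(K) = 1/8 = 1*(⅛) = ⅛)
(d - 138)*B((-1*2)*M) = (450 - 138)*(⅛) = 312*(⅛) = 39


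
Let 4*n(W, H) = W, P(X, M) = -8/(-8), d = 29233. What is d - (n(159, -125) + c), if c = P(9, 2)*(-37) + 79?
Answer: 116605/4 ≈ 29151.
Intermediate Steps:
P(X, M) = 1 (P(X, M) = -8*(-⅛) = 1)
n(W, H) = W/4
c = 42 (c = 1*(-37) + 79 = -37 + 79 = 42)
d - (n(159, -125) + c) = 29233 - ((¼)*159 + 42) = 29233 - (159/4 + 42) = 29233 - 1*327/4 = 29233 - 327/4 = 116605/4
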